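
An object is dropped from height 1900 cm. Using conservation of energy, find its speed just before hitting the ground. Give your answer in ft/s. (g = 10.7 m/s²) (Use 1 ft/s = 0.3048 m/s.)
Convert to SI: h = 19.0 m
mgh = ½mv² ⇒ v = √(2gh) = √(2·10.7·19.0) = 20.1643 m/s = 66.16 ft/s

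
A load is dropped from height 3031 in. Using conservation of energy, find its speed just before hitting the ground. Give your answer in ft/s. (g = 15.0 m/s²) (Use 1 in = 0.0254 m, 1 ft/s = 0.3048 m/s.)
Convert to SI: h = 76.9874 m
mgh = ½mv² ⇒ v = √(2gh) = √(2·15.0·76.9874) = 48.0585 m/s = 157.7 ft/s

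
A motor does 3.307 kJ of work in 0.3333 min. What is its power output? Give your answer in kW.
Convert to SI: W = 3307.0 J, t = 19.998 s
P = W/t = 3307.0/19.998 = 165.367 W = 0.1654 kW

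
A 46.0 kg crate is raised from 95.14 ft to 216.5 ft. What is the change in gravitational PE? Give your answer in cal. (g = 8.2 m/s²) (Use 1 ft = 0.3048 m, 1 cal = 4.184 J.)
Convert to SI: m = 46.0 kg, Δh = 36.9905 m
ΔPE = mgΔh = (46.0)(8.2)(36.9905) = 13952.8 J = 3335 cal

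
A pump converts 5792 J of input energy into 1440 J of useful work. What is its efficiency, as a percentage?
η = W_out/W_in = 1440/5792 = 24.86%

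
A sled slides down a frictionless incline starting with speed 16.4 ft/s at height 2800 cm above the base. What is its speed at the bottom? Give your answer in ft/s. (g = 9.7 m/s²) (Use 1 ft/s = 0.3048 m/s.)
Convert to SI: v₀ = 4.99872 m/s, h = 28.0 m
½mv₀² + mgh = ½mv² ⇒ v = √(v₀² + 2gh) = √(4.99872² + 2·9.7·28.0) = 23.8367 m/s = 78.2 ft/s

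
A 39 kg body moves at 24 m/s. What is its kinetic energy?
KE = ½mv² = ½(39)(24)² = 11232.0 J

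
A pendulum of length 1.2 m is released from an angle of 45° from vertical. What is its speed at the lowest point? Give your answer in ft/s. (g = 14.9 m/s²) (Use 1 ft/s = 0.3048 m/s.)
h = L(1 − cosθ) = 1.2(1 − cos45°) = 0.351472 m
v = √(2gh) = √(2·14.9·0.351472) = 3.23633 m/s = 10.62 ft/s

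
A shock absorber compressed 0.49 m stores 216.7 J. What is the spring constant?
k = 2·PE/x² = 2·216.7/(0.49)² = 1805 N/m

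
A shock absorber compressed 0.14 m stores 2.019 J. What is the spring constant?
k = 2·PE/x² = 2·2.019/(0.14)² = 206.0 N/m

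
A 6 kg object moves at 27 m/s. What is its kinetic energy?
KE = ½mv² = ½(6)(27)² = 2187.0 J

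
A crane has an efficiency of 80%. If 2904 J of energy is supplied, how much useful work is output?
W_out = η·W_in = 0.8·2904 = 2323.2 J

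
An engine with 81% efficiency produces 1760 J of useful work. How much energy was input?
W_in = W_out/η = 1760/0.81 = 2173 J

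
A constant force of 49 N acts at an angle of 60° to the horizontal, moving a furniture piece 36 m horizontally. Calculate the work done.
W = F·d·cosθ = (49)(36)cos(60°) = 882.0 J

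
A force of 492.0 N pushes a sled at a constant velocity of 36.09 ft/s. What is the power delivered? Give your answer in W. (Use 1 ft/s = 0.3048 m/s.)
Convert to SI: F = 492.0 N, v = 11.0002 m/s
P = Fv = (492.0)(11.0002) = 5412 W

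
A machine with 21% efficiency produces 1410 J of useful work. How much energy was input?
W_in = W_out/η = 1410/0.21 = 6714 J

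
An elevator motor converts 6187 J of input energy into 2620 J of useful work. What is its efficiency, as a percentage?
η = W_out/W_in = 2620/6187 = 42.35%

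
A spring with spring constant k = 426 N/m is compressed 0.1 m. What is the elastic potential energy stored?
PE = ½kx² = ½(426)(0.1)² = 2.13 J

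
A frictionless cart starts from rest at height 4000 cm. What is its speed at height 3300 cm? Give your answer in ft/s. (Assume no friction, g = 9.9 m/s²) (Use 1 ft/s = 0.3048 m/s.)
Convert to SI: h₁−h₂ = 7.0 m
mgh₁ = mgh₂ + ½mv² ⇒ v = √(2g(h₁−h₂)) = √(2·9.9·7.0) = 11.77285 m/s = 38.62 ft/s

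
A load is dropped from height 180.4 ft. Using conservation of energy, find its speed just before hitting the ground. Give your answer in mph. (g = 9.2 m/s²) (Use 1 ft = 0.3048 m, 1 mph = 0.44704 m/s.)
Convert to SI: h = 54.9859 m
mgh = ½mv² ⇒ v = √(2gh) = √(2·9.2·54.9859) = 31.8079 m/s = 71.15 mph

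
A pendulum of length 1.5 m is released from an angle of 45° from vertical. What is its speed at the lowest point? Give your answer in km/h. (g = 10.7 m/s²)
h = L(1 − cosθ) = 1.5(1 − cos45°) = 0.43934 m
v = √(2gh) = √(2·10.7·0.43934) = 3.06625 m/s = 11.04 km/h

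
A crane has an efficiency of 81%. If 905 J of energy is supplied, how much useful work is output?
W_out = η·W_in = 0.81·905 = 733.05 J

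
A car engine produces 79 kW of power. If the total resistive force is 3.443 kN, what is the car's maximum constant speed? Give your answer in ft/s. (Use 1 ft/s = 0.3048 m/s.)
Convert to SI: F = 3443.0 N
P = Fv ⇒ v = P/F = 79000 W/3443.0 N = 22.9451 m/s = 75.28 ft/s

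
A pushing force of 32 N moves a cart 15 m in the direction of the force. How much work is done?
W = F·d = (32)(15) = 480.0 J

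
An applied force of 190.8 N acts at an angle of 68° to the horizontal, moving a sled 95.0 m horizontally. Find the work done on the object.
W = F·d·cosθ = (190.8)(95.0)cos(68°) = 6790 J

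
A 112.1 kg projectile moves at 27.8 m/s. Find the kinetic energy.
KE = ½mv² = ½(112.1)(27.8)² = 43320 J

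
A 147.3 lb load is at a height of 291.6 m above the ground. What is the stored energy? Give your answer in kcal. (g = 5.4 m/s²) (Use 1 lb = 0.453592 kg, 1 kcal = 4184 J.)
Convert to SI: m = 66.8141 kg, h = 291.6 m
PE = mgh = (66.8141)(5.4)(291.6) = 105208 J = 25.15 kcal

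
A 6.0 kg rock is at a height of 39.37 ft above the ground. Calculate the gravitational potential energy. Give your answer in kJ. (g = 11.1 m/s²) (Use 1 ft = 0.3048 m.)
Convert to SI: m = 6.0 kg, h = 12.0 m
PE = mgh = (6.0)(11.1)(12.0) = 799.198 J = 0.7992 kJ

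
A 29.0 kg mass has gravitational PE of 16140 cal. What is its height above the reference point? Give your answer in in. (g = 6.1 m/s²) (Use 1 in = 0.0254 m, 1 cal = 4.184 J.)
Convert to SI: m = 29.0 kg, PE = 67529.8 J
h = PE/(mg) = 67529.8/(29.0·6.1) = 381.74 m = 15030 in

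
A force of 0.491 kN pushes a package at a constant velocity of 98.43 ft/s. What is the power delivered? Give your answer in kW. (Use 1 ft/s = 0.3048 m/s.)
Convert to SI: F = 491.0 N, v = 30.0015 m/s
P = Fv = (491.0)(30.0015) = 14730.7 W = 14.73 kW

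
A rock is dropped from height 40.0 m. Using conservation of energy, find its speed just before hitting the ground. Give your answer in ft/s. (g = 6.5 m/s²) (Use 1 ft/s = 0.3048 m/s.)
mgh = ½mv² ⇒ v = √(2gh) = √(2·6.5·40.0) = 22.8035 m/s = 74.81 ft/s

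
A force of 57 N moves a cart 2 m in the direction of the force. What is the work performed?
W = F·d = (57)(2) = 114.0 J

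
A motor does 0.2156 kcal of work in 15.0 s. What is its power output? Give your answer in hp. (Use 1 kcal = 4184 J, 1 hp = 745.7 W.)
Convert to SI: W = 902.07 J, t = 15.0 s
P = W/t = 902.07/15.0 = 60.138 W = 0.08065 hp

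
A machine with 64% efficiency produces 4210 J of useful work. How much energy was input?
W_in = W_out/η = 4210/0.64 = 6578 J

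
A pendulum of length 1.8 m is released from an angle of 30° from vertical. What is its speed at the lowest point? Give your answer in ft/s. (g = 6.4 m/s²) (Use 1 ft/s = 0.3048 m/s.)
h = L(1 − cosθ) = 1.8(1 − cos30°) = 0.241154 m
v = √(2gh) = √(2·6.4·0.241154) = 1.75692 m/s = 5.764 ft/s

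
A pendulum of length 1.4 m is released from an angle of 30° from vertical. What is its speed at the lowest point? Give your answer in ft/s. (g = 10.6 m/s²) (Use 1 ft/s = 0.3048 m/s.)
h = L(1 − cosθ) = 1.4(1 − cos30°) = 0.187564 m
v = √(2gh) = √(2·10.6·0.187564) = 1.99408 m/s = 6.542 ft/s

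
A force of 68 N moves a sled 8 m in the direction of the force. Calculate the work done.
W = F·d = (68)(8) = 544.0 J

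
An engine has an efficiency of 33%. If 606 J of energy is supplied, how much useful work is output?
W_out = η·W_in = 0.33·606 = 199.98 J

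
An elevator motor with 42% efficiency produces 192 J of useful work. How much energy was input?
W_in = W_out/η = 192/0.42 = 457.1 J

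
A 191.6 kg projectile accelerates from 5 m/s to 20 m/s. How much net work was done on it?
W = ΔKE = ½m(v₂² − v₁²) = ½(191.6)(20² − 5²) = 35925.0 J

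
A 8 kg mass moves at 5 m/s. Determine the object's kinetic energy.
KE = ½mv² = ½(8)(5)² = 100.0 J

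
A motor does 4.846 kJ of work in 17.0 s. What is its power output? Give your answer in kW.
Convert to SI: W = 4846.0 J, t = 17.0 s
P = W/t = 4846.0/17.0 = 285.059 W = 0.2851 kW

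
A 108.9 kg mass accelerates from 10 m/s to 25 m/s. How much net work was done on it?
W = ΔKE = ½m(v₂² − v₁²) = ½(108.9)(25² − 10²) = 28586.25 J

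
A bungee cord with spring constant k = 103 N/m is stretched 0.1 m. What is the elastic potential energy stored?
PE = ½kx² = ½(103)(0.1)² = 0.515 J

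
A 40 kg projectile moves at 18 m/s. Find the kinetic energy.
KE = ½mv² = ½(40)(18)² = 6480.0 J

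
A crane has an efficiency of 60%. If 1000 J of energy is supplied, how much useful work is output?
W_out = η·W_in = 0.6·1000 = 600.0 J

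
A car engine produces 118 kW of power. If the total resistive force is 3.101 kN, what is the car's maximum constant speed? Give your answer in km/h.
Convert to SI: F = 3101.0 N
P = Fv ⇒ v = P/F = 118000 W/3101.0 N = 38.0522 m/s = 137.0 km/h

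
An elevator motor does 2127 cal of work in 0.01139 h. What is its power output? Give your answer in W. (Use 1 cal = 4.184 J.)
Convert to SI: W = 8899.37 J, t = 41.004 s
P = W/t = 8899.37/41.004 = 217.0 W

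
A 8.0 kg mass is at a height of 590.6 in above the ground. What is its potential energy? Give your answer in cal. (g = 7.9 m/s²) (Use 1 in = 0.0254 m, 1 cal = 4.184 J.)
Convert to SI: m = 8.0 kg, h = 15.0012 m
PE = mgh = (8.0)(7.9)(15.0012) = 948.078 J = 226.6 cal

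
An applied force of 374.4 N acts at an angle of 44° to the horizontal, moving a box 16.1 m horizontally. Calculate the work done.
W = F·d·cosθ = (374.4)(16.1)cos(44°) = 4336 J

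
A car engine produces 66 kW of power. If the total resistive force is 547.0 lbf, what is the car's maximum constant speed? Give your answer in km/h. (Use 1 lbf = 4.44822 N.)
Convert to SI: F = 2433.18 N
P = Fv ⇒ v = P/F = 66000 W/2433.18 N = 27.125 m/s = 97.65 km/h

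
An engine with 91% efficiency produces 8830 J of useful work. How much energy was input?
W_in = W_out/η = 8830/0.91 = 9703 J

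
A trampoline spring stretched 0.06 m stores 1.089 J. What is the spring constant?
k = 2·PE/x² = 2·1.089/(0.06)² = 605.0 N/m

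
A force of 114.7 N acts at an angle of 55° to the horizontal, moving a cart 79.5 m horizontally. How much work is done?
W = F·d·cosθ = (114.7)(79.5)cos(55°) = 5230 J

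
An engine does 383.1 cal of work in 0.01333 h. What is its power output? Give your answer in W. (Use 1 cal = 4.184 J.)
Convert to SI: W = 1602.89 J, t = 47.988 s
P = W/t = 1602.89/47.988 = 33.4 W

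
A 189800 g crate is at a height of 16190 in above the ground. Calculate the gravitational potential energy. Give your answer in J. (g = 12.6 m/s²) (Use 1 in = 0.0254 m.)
Convert to SI: m = 189.8 kg, h = 411.226 m
PE = mgh = (189.8)(12.6)(411.226) = 983400 J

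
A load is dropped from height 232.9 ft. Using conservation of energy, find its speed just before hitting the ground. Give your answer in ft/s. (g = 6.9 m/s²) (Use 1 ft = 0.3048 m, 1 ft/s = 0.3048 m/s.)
Convert to SI: h = 70.9879 m
mgh = ½mv² ⇒ v = √(2gh) = √(2·6.9·70.9879) = 31.2991 m/s = 102.7 ft/s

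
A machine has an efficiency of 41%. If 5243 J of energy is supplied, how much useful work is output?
W_out = η·W_in = 0.41·5243 = 2149.63 J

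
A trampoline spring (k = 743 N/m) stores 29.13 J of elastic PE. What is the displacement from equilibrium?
x = √(2·PE/k) = √(2·29.13/743) = 0.28 m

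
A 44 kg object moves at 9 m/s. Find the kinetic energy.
KE = ½mv² = ½(44)(9)² = 1782.0 J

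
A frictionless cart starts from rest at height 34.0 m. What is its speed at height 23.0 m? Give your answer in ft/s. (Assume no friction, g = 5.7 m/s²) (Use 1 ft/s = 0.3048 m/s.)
mgh₁ = mgh₂ + ½mv² ⇒ v = √(2g(h₁−h₂)) = √(2·5.7·11.0) = 11.1982 m/s = 36.74 ft/s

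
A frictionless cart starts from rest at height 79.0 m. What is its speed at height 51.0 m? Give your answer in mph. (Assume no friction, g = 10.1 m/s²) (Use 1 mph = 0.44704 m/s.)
mgh₁ = mgh₂ + ½mv² ⇒ v = √(2g(h₁−h₂)) = √(2·10.1·28.0) = 23.7823 m/s = 53.2 mph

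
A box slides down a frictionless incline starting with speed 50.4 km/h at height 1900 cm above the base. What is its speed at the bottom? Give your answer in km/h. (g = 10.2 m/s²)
Convert to SI: v₀ = 14.0 m/s, h = 19.0 m
½mv₀² + mgh = ½mv² ⇒ v = √(v₀² + 2gh) = √(14.0² + 2·10.2·19.0) = 24.1578 m/s = 86.97 km/h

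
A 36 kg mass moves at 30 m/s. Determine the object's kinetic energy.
KE = ½mv² = ½(36)(30)² = 16200.0 J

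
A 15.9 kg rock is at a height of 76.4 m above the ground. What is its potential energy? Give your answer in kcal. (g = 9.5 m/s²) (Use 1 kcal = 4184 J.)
PE = mgh = (15.9)(9.5)(76.4) = 11540.2 J = 2.758 kcal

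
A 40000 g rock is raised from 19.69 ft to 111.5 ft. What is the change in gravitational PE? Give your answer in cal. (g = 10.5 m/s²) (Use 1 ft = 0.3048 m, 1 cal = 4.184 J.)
Convert to SI: m = 40.0 kg, Δh = 27.9837 m
ΔPE = mgΔh = (40.0)(10.5)(27.9837) = 11753.1 J = 2809 cal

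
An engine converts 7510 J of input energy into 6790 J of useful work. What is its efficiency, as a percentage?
η = W_out/W_in = 6790/7510 = 90.41%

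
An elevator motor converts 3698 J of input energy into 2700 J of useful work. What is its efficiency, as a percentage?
η = W_out/W_in = 2700/3698 = 73.01%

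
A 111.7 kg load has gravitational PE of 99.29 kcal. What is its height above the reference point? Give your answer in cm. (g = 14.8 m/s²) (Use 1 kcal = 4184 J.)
Convert to SI: m = 111.7 kg, PE = 415429 J
h = PE/(mg) = 415429/(111.7·14.8) = 251.294 m = 25130 cm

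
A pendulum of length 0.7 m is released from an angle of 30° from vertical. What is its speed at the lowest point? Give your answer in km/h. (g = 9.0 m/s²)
h = L(1 − cosθ) = 0.7(1 − cos30°) = 0.0937822 m
v = √(2gh) = √(2·9.0·0.0937822) = 1.29926 m/s = 4.677 km/h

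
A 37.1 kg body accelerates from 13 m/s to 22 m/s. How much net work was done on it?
W = ΔKE = ½m(v₂² − v₁²) = ½(37.1)(22² − 13²) = 5843.25 J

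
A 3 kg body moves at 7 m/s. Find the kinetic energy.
KE = ½mv² = ½(3)(7)² = 73.5 J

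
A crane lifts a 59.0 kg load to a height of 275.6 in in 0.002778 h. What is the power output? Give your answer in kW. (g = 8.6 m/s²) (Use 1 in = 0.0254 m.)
Convert to SI: m = 59.0 kg, h = 7.00024 m, t = 10.0008 s
P = mgh/t = (59.0)(8.6)(7.00024)/10.0008 = 355.164 W = 0.3552 kW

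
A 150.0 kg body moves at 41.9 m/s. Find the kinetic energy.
KE = ½mv² = ½(150.0)(41.9)² = 131700 J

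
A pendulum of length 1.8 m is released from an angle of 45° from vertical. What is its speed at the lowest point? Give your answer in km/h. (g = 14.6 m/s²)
h = L(1 − cosθ) = 1.8(1 − cos45°) = 0.527208 m
v = √(2gh) = √(2·14.6·0.527208) = 3.92358 m/s = 14.12 km/h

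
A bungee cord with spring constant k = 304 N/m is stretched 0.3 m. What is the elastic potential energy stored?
PE = ½kx² = ½(304)(0.3)² = 13.68 J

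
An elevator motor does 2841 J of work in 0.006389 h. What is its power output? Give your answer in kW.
Convert to SI: W = 2841.0 J, t = 23.0004 s
P = W/t = 2841.0/23.0004 = 123.52 W = 0.1235 kW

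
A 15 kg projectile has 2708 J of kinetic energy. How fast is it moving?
v = √(2·KE/m) = √(2·2708/15) = 19.0 m/s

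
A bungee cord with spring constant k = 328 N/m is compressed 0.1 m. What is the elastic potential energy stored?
PE = ½kx² = ½(328)(0.1)² = 1.64 J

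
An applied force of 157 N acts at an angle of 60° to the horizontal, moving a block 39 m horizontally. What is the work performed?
W = F·d·cosθ = (157)(39)cos(60°) = 3062 J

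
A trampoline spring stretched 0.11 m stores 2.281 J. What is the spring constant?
k = 2·PE/x² = 2·2.281/(0.11)² = 377.0 N/m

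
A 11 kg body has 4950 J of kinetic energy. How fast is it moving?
v = √(2·KE/m) = √(2·4950/11) = 30.0 m/s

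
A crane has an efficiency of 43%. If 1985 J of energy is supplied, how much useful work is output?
W_out = η·W_in = 0.43·1985 = 853.55 J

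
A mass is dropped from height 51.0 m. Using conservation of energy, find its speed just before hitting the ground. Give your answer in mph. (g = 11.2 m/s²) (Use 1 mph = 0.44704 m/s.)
mgh = ½mv² ⇒ v = √(2gh) = √(2·11.2·51.0) = 33.7994 m/s = 75.61 mph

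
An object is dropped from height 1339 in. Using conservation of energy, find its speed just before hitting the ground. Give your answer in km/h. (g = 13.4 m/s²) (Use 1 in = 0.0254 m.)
Convert to SI: h = 34.0106 m
mgh = ½mv² ⇒ v = √(2gh) = √(2·13.4·34.0106) = 30.1908 m/s = 108.7 km/h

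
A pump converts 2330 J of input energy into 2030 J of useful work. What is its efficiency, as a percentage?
η = W_out/W_in = 2030/2330 = 87.12%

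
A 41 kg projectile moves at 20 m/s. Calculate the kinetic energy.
KE = ½mv² = ½(41)(20)² = 8200.0 J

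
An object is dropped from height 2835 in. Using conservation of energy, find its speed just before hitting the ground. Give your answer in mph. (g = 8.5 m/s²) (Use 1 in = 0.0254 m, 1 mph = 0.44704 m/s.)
Convert to SI: h = 72.009 m
mgh = ½mv² ⇒ v = √(2gh) = √(2·8.5·72.009) = 34.9879 m/s = 78.27 mph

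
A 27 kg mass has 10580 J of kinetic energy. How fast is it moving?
v = √(2·KE/m) = √(2·10580/27) = 27.99 m/s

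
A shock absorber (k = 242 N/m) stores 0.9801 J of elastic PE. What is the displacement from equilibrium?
x = √(2·PE/k) = √(2·0.9801/242) = 0.09 m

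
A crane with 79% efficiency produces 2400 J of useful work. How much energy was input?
W_in = W_out/η = 2400/0.79 = 3038 J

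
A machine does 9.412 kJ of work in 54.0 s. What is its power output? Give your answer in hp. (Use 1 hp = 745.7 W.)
Convert to SI: W = 9412.0 J, t = 54.0 s
P = W/t = 9412.0/54.0 = 174.296 W = 0.2337 hp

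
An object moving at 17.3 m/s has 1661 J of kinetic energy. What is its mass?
m = 2·KE/v² = 2·1661/(17.3)² = 11.1 kg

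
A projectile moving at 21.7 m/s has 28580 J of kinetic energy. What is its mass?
m = 2·KE/v² = 2·28580/(21.7)² = 121.4 kg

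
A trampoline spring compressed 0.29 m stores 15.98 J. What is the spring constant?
k = 2·PE/x² = 2·15.98/(0.29)² = 380.0 N/m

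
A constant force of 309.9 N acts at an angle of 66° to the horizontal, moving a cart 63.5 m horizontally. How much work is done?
W = F·d·cosθ = (309.9)(63.5)cos(66°) = 8004 J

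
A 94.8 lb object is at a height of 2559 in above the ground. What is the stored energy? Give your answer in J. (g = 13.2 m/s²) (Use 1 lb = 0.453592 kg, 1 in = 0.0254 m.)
Convert to SI: m = 43.0005 kg, h = 64.9986 m
PE = mgh = (43.0005)(13.2)(64.9986) = 36890 J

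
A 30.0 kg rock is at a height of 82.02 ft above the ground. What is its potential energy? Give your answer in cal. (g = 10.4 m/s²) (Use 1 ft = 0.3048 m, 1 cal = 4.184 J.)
Convert to SI: m = 30.0 kg, h = 24.9997 m
PE = mgh = (30.0)(10.4)(24.9997) = 7799.91 J = 1864 cal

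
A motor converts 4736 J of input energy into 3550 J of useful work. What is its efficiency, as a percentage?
η = W_out/W_in = 3550/4736 = 74.96%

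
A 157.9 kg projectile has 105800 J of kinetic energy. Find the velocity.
v = √(2·KE/m) = √(2·105800/157.9) = 36.61 m/s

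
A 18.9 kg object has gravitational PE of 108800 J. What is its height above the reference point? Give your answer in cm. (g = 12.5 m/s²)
h = PE/(mg) = 108800/(18.9·12.5) = 460.529 m = 46050 cm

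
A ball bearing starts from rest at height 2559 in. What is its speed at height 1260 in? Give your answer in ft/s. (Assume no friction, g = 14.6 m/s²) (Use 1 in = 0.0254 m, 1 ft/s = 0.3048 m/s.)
Convert to SI: h₁−h₂ = 32.9946 m
mgh₁ = mgh₂ + ½mv² ⇒ v = √(2g(h₁−h₂)) = √(2·14.6·32.9946) = 31.0394 m/s = 101.8 ft/s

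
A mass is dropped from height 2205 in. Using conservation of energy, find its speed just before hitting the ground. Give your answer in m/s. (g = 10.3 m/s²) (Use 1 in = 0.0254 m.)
Convert to SI: h = 56.007 m
mgh = ½mv² ⇒ v = √(2gh) = √(2·10.3·56.007) = 33.97 m/s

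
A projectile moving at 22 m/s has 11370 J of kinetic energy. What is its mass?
m = 2·KE/v² = 2·11370/(22)² = 46.98 kg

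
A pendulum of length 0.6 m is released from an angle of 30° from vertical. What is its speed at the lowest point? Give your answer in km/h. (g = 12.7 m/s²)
h = L(1 − cosθ) = 0.6(1 − cos30°) = 0.0803848 m
v = √(2gh) = √(2·12.7·0.0803848) = 1.42891 m/s = 5.144 km/h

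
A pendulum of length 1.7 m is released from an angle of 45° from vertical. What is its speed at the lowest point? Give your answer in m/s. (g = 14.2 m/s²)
h = L(1 − cosθ) = 1.7(1 − cos45°) = 0.497918 m
v = √(2gh) = √(2·14.2·0.497918) = 3.76 m/s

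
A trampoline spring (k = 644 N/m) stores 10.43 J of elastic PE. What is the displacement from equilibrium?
x = √(2·PE/k) = √(2·10.43/644) = 0.18 m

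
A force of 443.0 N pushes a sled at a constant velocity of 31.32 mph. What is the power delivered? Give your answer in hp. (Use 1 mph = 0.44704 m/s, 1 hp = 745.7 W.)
Convert to SI: F = 443.0 N, v = 14.0013 m/s
P = Fv = (443.0)(14.0013) = 6202.57 W = 8.318 hp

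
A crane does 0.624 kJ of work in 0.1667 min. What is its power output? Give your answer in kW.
Convert to SI: W = 624.0 J, t = 10.002 s
P = W/t = 624.0/10.002 = 62.3875 W = 0.06239 kW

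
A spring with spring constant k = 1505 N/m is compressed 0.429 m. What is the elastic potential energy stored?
PE = ½kx² = ½(1505)(0.429)² = 138.5 J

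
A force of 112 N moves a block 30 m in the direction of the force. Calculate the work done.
W = F·d = (112)(30) = 3360 J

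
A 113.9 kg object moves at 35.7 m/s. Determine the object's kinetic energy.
KE = ½mv² = ½(113.9)(35.7)² = 72580 J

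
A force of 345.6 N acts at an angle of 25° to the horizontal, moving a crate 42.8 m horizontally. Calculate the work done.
W = F·d·cosθ = (345.6)(42.8)cos(25°) = 13410 J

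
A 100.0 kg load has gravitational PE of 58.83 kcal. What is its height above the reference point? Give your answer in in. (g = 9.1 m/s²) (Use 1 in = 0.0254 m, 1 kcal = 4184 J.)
Convert to SI: m = 100.0 kg, PE = 246145 J
h = PE/(mg) = 246145/(100.0·9.1) = 270.489 m = 10650 in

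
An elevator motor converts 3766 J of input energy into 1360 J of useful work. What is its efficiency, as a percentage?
η = W_out/W_in = 1360/3766 = 36.11%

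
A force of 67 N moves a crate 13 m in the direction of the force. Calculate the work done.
W = F·d = (67)(13) = 871.0 J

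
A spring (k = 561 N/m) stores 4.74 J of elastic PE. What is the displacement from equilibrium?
x = √(2·PE/k) = √(2·4.74/561) = 0.13 m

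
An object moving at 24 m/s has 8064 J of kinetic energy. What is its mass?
m = 2·KE/v² = 2·8064/(24)² = 28.0 kg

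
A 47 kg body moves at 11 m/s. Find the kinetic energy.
KE = ½mv² = ½(47)(11)² = 2843.5 J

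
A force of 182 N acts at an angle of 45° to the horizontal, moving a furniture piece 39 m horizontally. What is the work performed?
W = F·d·cosθ = (182)(39)cos(45°) = 5019 J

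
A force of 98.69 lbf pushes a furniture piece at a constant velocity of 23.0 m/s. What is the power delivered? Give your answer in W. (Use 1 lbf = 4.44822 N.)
Convert to SI: F = 438.995 N, v = 23.0 m/s
P = Fv = (438.995)(23.0) = 10100 W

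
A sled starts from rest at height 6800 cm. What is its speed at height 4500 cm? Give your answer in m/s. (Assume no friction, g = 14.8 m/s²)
Convert to SI: h₁−h₂ = 23.0 m
mgh₁ = mgh₂ + ½mv² ⇒ v = √(2g(h₁−h₂)) = √(2·14.8·23.0) = 26.09 m/s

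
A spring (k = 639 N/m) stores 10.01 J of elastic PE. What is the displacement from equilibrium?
x = √(2·PE/k) = √(2·10.01/639) = 0.177 m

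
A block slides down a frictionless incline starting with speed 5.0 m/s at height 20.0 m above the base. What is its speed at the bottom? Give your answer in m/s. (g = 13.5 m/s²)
½mv₀² + mgh = ½mv² ⇒ v = √(v₀² + 2gh) = √(5.0² + 2·13.5·20.0) = 23.77 m/s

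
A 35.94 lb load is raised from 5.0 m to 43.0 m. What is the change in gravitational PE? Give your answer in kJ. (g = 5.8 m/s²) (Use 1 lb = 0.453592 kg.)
Convert to SI: m = 16.3021 kg, Δh = 38.0 m
ΔPE = mgΔh = (16.3021)(5.8)(38.0) = 3592.98 J = 3.593 kJ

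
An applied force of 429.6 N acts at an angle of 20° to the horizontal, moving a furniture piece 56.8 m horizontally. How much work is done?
W = F·d·cosθ = (429.6)(56.8)cos(20°) = 22930 J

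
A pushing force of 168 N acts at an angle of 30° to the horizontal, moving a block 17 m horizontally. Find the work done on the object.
W = F·d·cosθ = (168)(17)cos(30°) = 2473 J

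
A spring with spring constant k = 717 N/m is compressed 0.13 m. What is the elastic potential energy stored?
PE = ½kx² = ½(717)(0.13)² = 6.059 J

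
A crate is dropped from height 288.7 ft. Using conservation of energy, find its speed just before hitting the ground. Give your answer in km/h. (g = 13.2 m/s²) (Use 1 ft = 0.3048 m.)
Convert to SI: h = 87.9958 m
mgh = ½mv² ⇒ v = √(2gh) = √(2·13.2·87.9958) = 48.1984 m/s = 173.5 km/h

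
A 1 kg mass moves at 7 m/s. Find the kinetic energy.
KE = ½mv² = ½(1)(7)² = 24.5 J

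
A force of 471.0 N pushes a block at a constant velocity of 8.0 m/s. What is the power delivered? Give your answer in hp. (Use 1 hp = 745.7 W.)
P = Fv = (471.0)(8.0) = 3768.0 W = 5.053 hp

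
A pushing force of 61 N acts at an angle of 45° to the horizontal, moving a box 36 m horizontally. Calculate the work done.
W = F·d·cosθ = (61)(36)cos(45°) = 1553 J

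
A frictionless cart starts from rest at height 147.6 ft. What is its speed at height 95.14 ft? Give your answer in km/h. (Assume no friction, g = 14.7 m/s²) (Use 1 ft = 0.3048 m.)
Convert to SI: h₁−h₂ = 15.9898 m
mgh₁ = mgh₂ + ½mv² ⇒ v = √(2g(h₁−h₂)) = √(2·14.7·15.9898) = 21.6818 m/s = 78.05 km/h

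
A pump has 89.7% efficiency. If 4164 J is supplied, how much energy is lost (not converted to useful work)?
W_lost = W_in(1 − η) = 4164·(1 − 0.897) = 428.9 J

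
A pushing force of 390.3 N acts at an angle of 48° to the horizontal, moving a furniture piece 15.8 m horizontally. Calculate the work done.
W = F·d·cosθ = (390.3)(15.8)cos(48°) = 4126 J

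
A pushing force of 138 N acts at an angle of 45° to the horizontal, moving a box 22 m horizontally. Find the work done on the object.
W = F·d·cosθ = (138)(22)cos(45°) = 2147 J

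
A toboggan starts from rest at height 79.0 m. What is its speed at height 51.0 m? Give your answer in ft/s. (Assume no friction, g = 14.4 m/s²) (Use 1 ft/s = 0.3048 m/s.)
mgh₁ = mgh₂ + ½mv² ⇒ v = √(2g(h₁−h₂)) = √(2·14.4·28.0) = 28.3972 m/s = 93.17 ft/s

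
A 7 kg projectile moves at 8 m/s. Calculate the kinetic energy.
KE = ½mv² = ½(7)(8)² = 224.0 J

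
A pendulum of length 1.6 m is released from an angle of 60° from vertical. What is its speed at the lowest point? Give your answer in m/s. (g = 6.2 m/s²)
h = L(1 − cosθ) = 1.6(1 − cos60°) = 0.8 m
v = √(2gh) = √(2·6.2·0.8) = 3.15 m/s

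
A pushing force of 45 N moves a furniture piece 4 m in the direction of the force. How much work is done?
W = F·d = (45)(4) = 180.0 J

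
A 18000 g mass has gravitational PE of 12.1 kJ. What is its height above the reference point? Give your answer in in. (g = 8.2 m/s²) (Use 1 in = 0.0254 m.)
Convert to SI: m = 18.0 kg, PE = 12100.0 J
h = PE/(mg) = 12100.0/(18.0·8.2) = 81.9783 m = 3227 in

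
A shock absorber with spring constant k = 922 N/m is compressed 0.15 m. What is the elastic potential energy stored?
PE = ½kx² = ½(922)(0.15)² = 10.37 J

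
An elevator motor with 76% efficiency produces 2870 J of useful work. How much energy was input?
W_in = W_out/η = 2870/0.76 = 3776 J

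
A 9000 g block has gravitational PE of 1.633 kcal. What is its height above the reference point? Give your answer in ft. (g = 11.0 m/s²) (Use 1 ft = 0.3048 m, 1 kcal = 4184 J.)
Convert to SI: m = 9.0 kg, PE = 6832.47 J
h = PE/(mg) = 6832.47/(9.0·11.0) = 69.0149 m = 226.4 ft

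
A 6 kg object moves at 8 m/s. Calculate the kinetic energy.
KE = ½mv² = ½(6)(8)² = 192.0 J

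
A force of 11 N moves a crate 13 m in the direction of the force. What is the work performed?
W = F·d = (11)(13) = 143.0 J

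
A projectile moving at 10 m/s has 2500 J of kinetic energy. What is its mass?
m = 2·KE/v² = 2·2500/(10)² = 50.0 kg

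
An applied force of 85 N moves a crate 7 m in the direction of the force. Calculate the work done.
W = F·d = (85)(7) = 595.0 J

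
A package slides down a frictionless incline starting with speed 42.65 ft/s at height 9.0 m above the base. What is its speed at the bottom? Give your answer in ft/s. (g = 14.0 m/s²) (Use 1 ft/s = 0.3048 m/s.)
Convert to SI: v₀ = 12.9997 m/s, h = 9.0 m
½mv₀² + mgh = ½mv² ⇒ v = √(v₀² + 2gh) = √(12.9997² + 2·14.0·9.0) = 20.5181 m/s = 67.32 ft/s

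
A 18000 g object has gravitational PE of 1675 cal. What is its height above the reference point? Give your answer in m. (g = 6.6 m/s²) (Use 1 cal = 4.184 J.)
Convert to SI: m = 18.0 kg, PE = 7008.2 J
h = PE/(mg) = 7008.2/(18.0·6.6) = 58.99 m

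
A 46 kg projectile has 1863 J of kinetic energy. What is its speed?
v = √(2·KE/m) = √(2·1863/46) = 9.0 m/s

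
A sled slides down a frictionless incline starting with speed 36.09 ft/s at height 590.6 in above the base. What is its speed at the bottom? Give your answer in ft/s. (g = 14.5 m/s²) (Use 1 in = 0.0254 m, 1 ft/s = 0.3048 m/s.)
Convert to SI: v₀ = 11.0002 m/s, h = 15.0012 m
½mv₀² + mgh = ½mv² ⇒ v = √(v₀² + 2gh) = √(11.0002² + 2·14.5·15.0012) = 23.5805 m/s = 77.36 ft/s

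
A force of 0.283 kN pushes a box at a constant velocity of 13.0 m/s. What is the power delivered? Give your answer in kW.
Convert to SI: F = 283.0 N, v = 13.0 m/s
P = Fv = (283.0)(13.0) = 3679.0 W = 3.679 kW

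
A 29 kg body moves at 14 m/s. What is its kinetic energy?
KE = ½mv² = ½(29)(14)² = 2842.0 J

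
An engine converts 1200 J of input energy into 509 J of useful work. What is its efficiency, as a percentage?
η = W_out/W_in = 509/1200 = 42.42%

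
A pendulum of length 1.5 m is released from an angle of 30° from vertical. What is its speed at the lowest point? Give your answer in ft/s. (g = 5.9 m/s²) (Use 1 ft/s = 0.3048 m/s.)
h = L(1 − cosθ) = 1.5(1 − cos30°) = 0.200962 m
v = √(2gh) = √(2·5.9·0.200962) = 1.53992 m/s = 5.052 ft/s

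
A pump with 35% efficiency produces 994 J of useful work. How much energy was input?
W_in = W_out/η = 994/0.35 = 2840 J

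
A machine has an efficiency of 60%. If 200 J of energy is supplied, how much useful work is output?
W_out = η·W_in = 0.6·200 = 120.0 J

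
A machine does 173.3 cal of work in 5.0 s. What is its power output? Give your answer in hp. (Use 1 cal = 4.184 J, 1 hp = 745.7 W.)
Convert to SI: W = 725.087 J, t = 5.0 s
P = W/t = 725.087/5.0 = 145.017 W = 0.1945 hp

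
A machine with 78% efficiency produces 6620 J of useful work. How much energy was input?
W_in = W_out/η = 6620/0.78 = 8487 J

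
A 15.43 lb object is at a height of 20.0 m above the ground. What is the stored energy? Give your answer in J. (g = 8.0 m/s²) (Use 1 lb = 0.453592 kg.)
Convert to SI: m = 6.99892 kg, h = 20.0 m
PE = mgh = (6.99892)(8.0)(20.0) = 1120 J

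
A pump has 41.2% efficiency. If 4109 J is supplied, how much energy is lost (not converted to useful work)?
W_lost = W_in(1 − η) = 4109·(1 − 0.412) = 2416 J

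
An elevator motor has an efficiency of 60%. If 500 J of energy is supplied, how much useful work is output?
W_out = η·W_in = 0.6·500 = 300.0 J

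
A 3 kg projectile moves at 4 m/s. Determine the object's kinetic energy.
KE = ½mv² = ½(3)(4)² = 24.0 J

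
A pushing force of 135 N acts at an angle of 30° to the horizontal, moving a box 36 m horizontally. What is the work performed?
W = F·d·cosθ = (135)(36)cos(30°) = 4209 J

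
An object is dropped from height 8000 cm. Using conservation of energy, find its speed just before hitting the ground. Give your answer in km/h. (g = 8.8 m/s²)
Convert to SI: h = 80.0 m
mgh = ½mv² ⇒ v = √(2gh) = √(2·8.8·80.0) = 37.5233 m/s = 135.1 km/h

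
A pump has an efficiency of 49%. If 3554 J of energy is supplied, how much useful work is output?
W_out = η·W_in = 0.49·3554 = 1741.46 J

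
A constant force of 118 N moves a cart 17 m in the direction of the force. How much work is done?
W = F·d = (118)(17) = 2006 J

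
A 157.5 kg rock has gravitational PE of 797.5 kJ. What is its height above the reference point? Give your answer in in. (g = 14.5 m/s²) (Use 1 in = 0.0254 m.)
Convert to SI: m = 157.5 kg, PE = 797500 J
h = PE/(mg) = 797500/(157.5·14.5) = 349.206 m = 13750 in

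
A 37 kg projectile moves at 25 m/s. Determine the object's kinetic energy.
KE = ½mv² = ½(37)(25)² = 11562.5 J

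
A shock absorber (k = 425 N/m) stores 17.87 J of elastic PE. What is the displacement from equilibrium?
x = √(2·PE/k) = √(2·17.87/425) = 0.29 m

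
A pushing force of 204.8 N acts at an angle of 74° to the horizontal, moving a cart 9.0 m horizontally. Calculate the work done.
W = F·d·cosθ = (204.8)(9.0)cos(74°) = 508.1 J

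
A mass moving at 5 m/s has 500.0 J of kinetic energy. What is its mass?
m = 2·KE/v² = 2·500.0/(5)² = 40.0 kg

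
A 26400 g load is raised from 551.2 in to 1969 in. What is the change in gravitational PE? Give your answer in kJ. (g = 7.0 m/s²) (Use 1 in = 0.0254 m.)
Convert to SI: m = 26.4 kg, Δh = 36.0121 m
ΔPE = mgΔh = (26.4)(7.0)(36.0121) = 6655.04 J = 6.655 kJ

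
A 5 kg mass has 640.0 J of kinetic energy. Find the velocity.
v = √(2·KE/m) = √(2·640.0/5) = 16.0 m/s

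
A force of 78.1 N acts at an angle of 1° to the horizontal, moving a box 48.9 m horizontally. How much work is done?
W = F·d·cosθ = (78.1)(48.9)cos(1°) = 3819 J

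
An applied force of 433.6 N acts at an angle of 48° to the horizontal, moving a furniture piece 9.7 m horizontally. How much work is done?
W = F·d·cosθ = (433.6)(9.7)cos(48°) = 2814 J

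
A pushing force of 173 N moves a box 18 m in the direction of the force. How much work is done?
W = F·d = (173)(18) = 3114 J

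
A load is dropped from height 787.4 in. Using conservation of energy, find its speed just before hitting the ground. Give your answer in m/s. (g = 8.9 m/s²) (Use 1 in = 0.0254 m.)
Convert to SI: h = 20.0 m
mgh = ½mv² ⇒ v = √(2gh) = √(2·8.9·20.0) = 18.87 m/s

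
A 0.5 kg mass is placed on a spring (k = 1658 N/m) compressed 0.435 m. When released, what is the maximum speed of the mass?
½kx² = ½mv² ⇒ v = x√(k/m) = (0.435)√(1658/0.5) = 25.05 m/s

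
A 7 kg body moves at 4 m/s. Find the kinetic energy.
KE = ½mv² = ½(7)(4)² = 56.0 J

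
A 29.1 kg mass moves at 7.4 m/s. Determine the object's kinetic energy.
KE = ½mv² = ½(29.1)(7.4)² = 796.8 J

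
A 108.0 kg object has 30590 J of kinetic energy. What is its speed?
v = √(2·KE/m) = √(2·30590/108.0) = 23.8 m/s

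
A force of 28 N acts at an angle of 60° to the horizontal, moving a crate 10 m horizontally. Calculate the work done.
W = F·d·cosθ = (28)(10)cos(60°) = 140.0 J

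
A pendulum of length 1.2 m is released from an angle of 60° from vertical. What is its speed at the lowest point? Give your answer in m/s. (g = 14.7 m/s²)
h = L(1 − cosθ) = 1.2(1 − cos60°) = 0.6 m
v = √(2gh) = √(2·14.7·0.6) = 4.2 m/s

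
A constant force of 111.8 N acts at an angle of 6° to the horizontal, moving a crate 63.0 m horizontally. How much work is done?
W = F·d·cosθ = (111.8)(63.0)cos(6°) = 7005 J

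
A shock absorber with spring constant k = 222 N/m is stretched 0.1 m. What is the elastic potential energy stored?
PE = ½kx² = ½(222)(0.1)² = 1.11 J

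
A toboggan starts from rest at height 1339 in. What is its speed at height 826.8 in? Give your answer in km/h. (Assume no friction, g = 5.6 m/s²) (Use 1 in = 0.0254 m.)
Convert to SI: h₁−h₂ = 13.0099 m
mgh₁ = mgh₂ + ½mv² ⇒ v = √(2g(h₁−h₂)) = √(2·5.6·13.0099) = 12.0711 m/s = 43.46 km/h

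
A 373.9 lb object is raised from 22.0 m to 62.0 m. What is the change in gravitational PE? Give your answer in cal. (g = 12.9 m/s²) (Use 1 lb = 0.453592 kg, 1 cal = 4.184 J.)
Convert to SI: m = 169.598 kg, Δh = 40.0 m
ΔPE = mgΔh = (169.598)(12.9)(40.0) = 87512.6 J = 20920 cal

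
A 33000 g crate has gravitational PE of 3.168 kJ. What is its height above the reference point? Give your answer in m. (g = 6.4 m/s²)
Convert to SI: m = 33.0 kg, PE = 3168.0 J
h = PE/(mg) = 3168.0/(33.0·6.4) = 15.0 m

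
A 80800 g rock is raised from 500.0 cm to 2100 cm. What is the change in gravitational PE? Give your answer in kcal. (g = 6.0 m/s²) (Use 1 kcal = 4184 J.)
Convert to SI: m = 80.8 kg, Δh = 16.0 m
ΔPE = mgΔh = (80.8)(6.0)(16.0) = 7756.8 J = 1.854 kcal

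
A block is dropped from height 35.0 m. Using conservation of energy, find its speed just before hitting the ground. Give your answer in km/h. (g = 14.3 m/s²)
mgh = ½mv² ⇒ v = √(2gh) = √(2·14.3·35.0) = 31.6386 m/s = 113.9 km/h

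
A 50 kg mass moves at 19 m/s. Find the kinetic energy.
KE = ½mv² = ½(50)(19)² = 9025.0 J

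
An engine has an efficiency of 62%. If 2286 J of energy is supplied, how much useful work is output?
W_out = η·W_in = 0.62·2286 = 1417.32 J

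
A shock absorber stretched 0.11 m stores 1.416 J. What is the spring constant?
k = 2·PE/x² = 2·1.416/(0.11)² = 234.0 N/m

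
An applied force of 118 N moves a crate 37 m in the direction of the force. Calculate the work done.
W = F·d = (118)(37) = 4366 J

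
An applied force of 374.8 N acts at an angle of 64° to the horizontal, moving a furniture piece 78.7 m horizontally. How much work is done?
W = F·d·cosθ = (374.8)(78.7)cos(64°) = 12930 J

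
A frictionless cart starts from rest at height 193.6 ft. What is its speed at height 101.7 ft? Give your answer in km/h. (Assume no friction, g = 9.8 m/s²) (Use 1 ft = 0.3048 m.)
Convert to SI: h₁−h₂ = 28.0111 m
mgh₁ = mgh₂ + ½mv² ⇒ v = √(2g(h₁−h₂)) = √(2·9.8·28.0111) = 23.4311 m/s = 84.35 km/h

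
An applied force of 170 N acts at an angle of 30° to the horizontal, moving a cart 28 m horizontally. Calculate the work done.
W = F·d·cosθ = (170)(28)cos(30°) = 4122 J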